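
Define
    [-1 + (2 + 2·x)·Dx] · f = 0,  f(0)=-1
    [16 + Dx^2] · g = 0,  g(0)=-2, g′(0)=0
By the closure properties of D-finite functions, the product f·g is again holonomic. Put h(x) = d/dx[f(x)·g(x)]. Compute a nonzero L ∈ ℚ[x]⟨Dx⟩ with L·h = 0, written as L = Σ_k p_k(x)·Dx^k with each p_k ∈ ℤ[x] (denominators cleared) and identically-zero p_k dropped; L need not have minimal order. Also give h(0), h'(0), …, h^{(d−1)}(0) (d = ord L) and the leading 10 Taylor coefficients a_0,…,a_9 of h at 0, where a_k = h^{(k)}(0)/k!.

f: a_k = -1, -1/2, 1/8, -1/16, 5/128, -7/256, 21/1024, -33/2048, 429/32768, -715/65536, …
g: a_k = -2, 0, 16, 0, -64/3, 0, 512/45, 0, -1024/315, 0, …
Product ⇒ symmetric product L₀, ord ≤ 2.
Differentiate: ansatz ord ≤ ord L₀ ⇒ L.
L = (4733 + 17664·x + 25216·x^2 + 16384·x^3 + 4096·x^4) + (-244 - 756·x - 768·x^2 - 256·x^3)·Dx + (268 + 1048·x + 1548·x^2 + 1024·x^3 + 256·x^4)·Dx^2  (order 2).
h: a_k = 1, -65/2, -189/8, 4465/48, 18665/384, -310129/3840, -1535653/46080, 21374753/645120, 13022409/1146880, -1461084769/185794560, …
ICs: h(0) = 1, h′(0) = -65/2.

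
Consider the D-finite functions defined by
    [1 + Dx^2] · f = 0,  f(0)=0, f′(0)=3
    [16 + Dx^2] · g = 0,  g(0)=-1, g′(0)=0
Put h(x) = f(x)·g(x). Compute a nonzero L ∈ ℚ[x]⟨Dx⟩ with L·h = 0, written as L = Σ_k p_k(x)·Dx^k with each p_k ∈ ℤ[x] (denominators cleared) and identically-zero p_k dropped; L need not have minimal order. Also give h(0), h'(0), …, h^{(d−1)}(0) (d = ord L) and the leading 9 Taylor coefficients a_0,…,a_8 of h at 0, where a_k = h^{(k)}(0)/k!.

L = 225 + 34·Dx^2 + Dx^4  (order 4).
h: a_k = 0, -3, 0, 49/2, 0, -1441/40, 0, 37969/1680, 0, …
ICs: h(0) = 0, h′(0) = -3, h′′(0) = 0, h′′′(0) = 147.

f: a_k = 0, 3, 0, -1/2, 0, 1/40, 0, -1/1680, 0, …
g: a_k = -1, 0, 8, 0, -32/3, 0, 256/45, 0, -512/315, …
f·g: L₀ = L_f ⊗_s L_g, ord ≤ 2·2.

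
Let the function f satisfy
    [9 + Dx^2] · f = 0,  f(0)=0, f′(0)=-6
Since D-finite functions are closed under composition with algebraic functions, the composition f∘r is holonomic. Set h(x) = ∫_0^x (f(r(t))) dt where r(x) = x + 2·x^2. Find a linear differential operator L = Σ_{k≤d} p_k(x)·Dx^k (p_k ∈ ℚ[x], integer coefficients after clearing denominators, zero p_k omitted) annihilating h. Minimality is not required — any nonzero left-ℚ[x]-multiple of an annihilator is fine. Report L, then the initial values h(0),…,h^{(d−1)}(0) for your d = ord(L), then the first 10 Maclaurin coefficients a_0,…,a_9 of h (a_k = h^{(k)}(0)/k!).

L = (9 + 108·x + 432·x^2 + 576·x^3)·Dx - 4·Dx^2 + (1 + 4·x)·Dx^3  (order 3).
h: a_k = 0, 0, -3, -4, 9/4, 54/5, 693/40, 9/2, -45117/2240, -693/20, …
ICs: h(0) = 0, h′(0) = 0, h′′(0) = -6.

f: a_k = 0, -6, 0, 9, 0, -81/20, 0, 243/280, 0, -243/2240, …
f∘r: x↦r, Dx↦Dx/r' in L_f ⇒ L₀.
∫: right-multiply L₀ by Dx.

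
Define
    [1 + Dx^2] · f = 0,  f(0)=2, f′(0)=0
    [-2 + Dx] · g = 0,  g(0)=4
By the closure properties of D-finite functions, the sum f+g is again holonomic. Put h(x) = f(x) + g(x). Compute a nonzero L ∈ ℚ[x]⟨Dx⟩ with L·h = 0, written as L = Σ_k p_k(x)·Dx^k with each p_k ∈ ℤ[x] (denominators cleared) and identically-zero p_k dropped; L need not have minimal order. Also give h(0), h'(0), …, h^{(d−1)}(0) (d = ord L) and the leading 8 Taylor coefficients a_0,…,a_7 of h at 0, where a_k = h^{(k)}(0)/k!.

L = -2 + Dx - 2·Dx^2 + Dx^3  (order 3).
h: a_k = 6, 8, 7, 16/3, 11/4, 16/15, 127/360, 32/315, …
ICs: h(0) = 6, h′(0) = 8, h′′(0) = 14.

f: a_k = 2, 0, -1, 0, 1/12, 0, -1/360, 0, …
g: a_k = 4, 8, 8, 16/3, 8/3, 16/15, 16/45, 32/315, …
L₀ := lclm(L_f,L_g); ord L₀ ≤ 2+1.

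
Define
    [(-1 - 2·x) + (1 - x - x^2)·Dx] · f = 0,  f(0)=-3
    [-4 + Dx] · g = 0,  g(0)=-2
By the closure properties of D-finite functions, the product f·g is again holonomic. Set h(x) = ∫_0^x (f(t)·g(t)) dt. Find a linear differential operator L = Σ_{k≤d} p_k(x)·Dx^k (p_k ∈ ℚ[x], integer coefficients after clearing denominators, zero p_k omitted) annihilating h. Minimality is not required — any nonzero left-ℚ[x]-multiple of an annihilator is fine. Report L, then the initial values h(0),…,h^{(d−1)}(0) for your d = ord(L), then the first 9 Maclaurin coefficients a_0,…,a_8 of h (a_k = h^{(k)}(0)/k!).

L = (5 - 2·x - 4·x^2)·Dx + (-1 + x + x^2)·Dx^2  (order 2).
h: a_k = 0, 6, 15, 28, 89/2, 326/5, 1388/15, 2746/21, 78227/420, …
ICs: h(0) = 0, h′(0) = 6.

f: a_k = -3, -3, -6, -9, -15, -24, -39, -63, -102, …
g: a_k = -2, -8, -16, -64/3, -64/3, -256/15, -512/45, -2048/315, -1024/315, …
L₀ := L_f ⊗_s L_g (sym. prod.), ord ≤ 1.
h=∫₀ˣh₀: take L = L₀·Dx.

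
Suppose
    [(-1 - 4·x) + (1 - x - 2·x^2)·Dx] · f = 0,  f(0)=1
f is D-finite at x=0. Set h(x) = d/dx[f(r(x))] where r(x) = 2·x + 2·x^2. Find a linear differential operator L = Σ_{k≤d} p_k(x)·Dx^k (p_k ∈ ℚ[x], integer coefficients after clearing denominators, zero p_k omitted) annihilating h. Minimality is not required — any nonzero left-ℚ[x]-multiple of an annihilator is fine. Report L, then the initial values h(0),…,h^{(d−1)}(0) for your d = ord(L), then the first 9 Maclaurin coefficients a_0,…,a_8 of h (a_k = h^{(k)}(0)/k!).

f: a_k = 1, 1, 3, 5, 11, 21, 43, 85, 171, …
h₀=f(r): pull back L_f along r ⇒ L₀.
h₀' ⇒ L via d/dx closure of L₀.
L = (14 + 108·x + 444·x^2 + 1312·x^3 + 2256·x^4 + 1920·x^5 + 640·x^6) + (-1 - 8·x + 6·x^2 + 148·x^3 + 440·x^4 + 624·x^5 + 448·x^6 + 128·x^7)·Dx  (order 1).
h: a_k = 2, 28, 192, 1232, 7480, 43248, 243712, 1344896, 7305120, …
ICs: h(0) = 2.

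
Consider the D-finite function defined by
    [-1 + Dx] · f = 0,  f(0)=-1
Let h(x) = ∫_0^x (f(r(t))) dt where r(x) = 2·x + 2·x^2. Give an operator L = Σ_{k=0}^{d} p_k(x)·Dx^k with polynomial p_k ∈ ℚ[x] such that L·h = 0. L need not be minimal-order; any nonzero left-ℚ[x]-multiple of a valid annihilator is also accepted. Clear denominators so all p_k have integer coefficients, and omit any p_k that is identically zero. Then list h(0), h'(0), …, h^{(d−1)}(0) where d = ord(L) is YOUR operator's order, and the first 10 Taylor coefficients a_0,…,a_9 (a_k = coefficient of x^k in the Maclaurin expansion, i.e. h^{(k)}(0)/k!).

L = (-2 - 4·x)·Dx + Dx^2  (order 2).
h: a_k = 0, -1, -1, -4/3, -4/3, -4/3, -52/45, -304/315, -232/315, -1528/2835, …
ICs: h(0) = 0, h′(0) = -1.

f: a_k = -1, -1, -1/2, -1/6, -1/24, -1/120, -1/720, -1/5040, -1/40320, -1/362880, …
L₀ from L_f via x↦r, Dx↦r'^{-1}Dx.
∫: right-multiply L₀ by Dx.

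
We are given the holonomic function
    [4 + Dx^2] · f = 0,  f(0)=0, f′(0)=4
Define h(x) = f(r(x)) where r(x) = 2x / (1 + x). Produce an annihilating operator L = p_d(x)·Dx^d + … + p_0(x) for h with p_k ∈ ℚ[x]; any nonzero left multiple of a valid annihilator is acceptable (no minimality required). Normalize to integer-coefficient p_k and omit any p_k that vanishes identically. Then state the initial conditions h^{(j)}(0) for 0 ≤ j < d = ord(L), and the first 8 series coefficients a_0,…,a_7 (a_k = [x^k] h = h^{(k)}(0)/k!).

f: a_k = 0, 4, 0, -8/3, 0, 8/15, 0, -16/315, …
L₀ from L_f via x↦r, Dx↦r'^{-1}Dx.
L = 16 + (2 + 6·x + 6·x^2 + 2·x^3)·Dx + (1 + 4·x + 6·x^2 + 4·x^3 + x^4)·Dx^2  (order 2).
h: a_k = 0, 8, -8, -40/3, 56, -1544/15, 120, -19688/315, …
ICs: h(0) = 0, h′(0) = 8.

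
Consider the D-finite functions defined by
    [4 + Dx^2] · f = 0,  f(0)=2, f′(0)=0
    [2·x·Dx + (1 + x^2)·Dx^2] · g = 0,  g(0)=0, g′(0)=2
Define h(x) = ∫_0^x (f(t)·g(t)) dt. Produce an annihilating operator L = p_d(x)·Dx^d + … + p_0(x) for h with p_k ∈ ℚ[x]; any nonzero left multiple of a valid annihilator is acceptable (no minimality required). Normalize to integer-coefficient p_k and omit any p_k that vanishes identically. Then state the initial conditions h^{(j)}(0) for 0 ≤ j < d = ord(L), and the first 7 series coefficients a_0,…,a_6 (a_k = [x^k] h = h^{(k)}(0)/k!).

L = (160 + 464·x^2 + 464·x^4 + 256·x^6 + 64·x^8)·Dx + (96·x + 224·x^3 + 192·x^5 + 64·x^7)·Dx^2 + (60 + 188·x^2 + 216·x^4 + 128·x^6 + 32·x^8)·Dx^3 + (24·x + 56·x^3 + 48·x^5 + 16·x^7)·Dx^4 + (5 + 18·x^2 + 25·x^4 + 16·x^6 + 4·x^8)·Dx^5  (order 5).
h: a_k = 0, 0, 2, 0, -7/3, 0, 46/45, …
ICs: h(0) = 0, h′(0) = 0, h′′(0) = 4, h′′′(0) = 0, h′′′′(0) = -56.

f: a_k = 2, 0, -4, 0, 4/3, 0, -8/45, …
g: a_k = 0, 2, 0, -2/3, 0, 2/5, 0, …
L₀ := L_f ⊗_s L_g (sym. prod.), ord ≤ 4.
∫: right-multiply L₀ by Dx.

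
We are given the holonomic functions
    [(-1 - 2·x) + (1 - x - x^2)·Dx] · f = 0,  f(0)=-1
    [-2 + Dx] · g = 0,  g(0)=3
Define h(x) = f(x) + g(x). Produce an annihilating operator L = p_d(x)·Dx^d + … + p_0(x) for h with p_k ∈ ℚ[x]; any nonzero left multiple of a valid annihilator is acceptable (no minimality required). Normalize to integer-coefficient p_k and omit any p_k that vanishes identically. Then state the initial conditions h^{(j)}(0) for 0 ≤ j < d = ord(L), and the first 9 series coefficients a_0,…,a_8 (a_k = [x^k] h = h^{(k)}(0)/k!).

f: a_k = -1, -1, -2, -3, -5, -8, -13, -21, -34, …
g: a_k = 3, 6, 6, 4, 2, 4/5, 4/15, 8/105, 2/105, …
f+g: L₀ = lclm(L_f,L_g), ord ≤ 1+1.
L = (-4 - 8·x - 24·x^2 - 8·x^3) + (14·x + 10·x^2 - 8·x^3 - 4·x^4)·Dx + (1 - 5·x + x^2 + 6·x^3 + 2·x^4)·Dx^2  (order 2).
h: a_k = 2, 5, 4, 1, -3, -36/5, -191/15, -2197/105, -3568/105, …
ICs: h(0) = 2, h′(0) = 5.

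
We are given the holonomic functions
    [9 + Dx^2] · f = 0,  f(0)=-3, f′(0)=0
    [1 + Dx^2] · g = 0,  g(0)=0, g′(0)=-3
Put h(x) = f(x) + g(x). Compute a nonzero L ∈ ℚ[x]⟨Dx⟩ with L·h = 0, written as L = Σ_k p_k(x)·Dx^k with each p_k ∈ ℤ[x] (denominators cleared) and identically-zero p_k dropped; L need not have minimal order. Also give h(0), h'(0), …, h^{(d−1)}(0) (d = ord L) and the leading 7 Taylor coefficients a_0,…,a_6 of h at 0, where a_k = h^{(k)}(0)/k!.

L = 9 + 10·Dx^2 + Dx^4  (order 4).
h: a_k = -3, -3, 27/2, 1/2, -81/8, -1/40, 243/80, …
ICs: h(0) = -3, h′(0) = -3, h′′(0) = 27, h′′′(0) = 3.

f: a_k = -3, 0, 27/2, 0, -81/8, 0, 243/80, …
g: a_k = 0, -3, 0, 1/2, 0, -1/40, 0, …
L₀ := lclm(L_f,L_g); ord L₀ ≤ 2+2.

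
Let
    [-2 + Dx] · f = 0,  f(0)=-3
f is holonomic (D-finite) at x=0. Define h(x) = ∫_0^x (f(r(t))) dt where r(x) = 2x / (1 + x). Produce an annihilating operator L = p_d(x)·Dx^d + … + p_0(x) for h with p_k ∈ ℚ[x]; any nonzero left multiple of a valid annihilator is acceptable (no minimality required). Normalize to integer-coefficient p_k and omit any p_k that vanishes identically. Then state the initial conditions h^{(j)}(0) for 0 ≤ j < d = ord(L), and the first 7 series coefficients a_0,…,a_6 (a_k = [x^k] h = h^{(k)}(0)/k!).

L = -4·Dx + (1 + 2·x + x^2)·Dx^2  (order 2).
h: a_k = 0, -3, -6, -4, 1, 4/5, -14/15, …
ICs: h(0) = 0, h′(0) = -3.

f: a_k = -3, -6, -6, -4, -2, -4/5, -4/15, …
h₀=f(r): pull back L_f along r ⇒ L₀.
∫: right-multiply L₀ by Dx.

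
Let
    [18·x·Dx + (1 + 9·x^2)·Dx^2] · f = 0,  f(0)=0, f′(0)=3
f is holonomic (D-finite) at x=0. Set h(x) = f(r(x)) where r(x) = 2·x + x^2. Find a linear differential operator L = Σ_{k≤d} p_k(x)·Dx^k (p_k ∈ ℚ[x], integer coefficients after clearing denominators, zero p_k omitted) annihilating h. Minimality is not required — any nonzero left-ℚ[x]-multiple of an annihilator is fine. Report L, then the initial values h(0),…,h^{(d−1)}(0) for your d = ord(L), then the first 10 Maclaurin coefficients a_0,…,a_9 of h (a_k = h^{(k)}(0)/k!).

L = (-1 + 72·x + 144·x^2 + 108·x^3 + 27·x^4)·Dx + (1 + x + 36·x^2 + 72·x^3 + 45·x^4 + 9·x^5)·Dx^2  (order 2).
h: a_k = 0, 6, 3, -72, -108, 7506/5, 3879, -252720/7, -138024, 910278, …
ICs: h(0) = 0, h′(0) = 6.

f: a_k = 0, 3, 0, -9, 0, 243/5, 0, -2187/7, 0, 2187, …
f∘r: x↦r, Dx↦Dx/r' in L_f ⇒ L₀.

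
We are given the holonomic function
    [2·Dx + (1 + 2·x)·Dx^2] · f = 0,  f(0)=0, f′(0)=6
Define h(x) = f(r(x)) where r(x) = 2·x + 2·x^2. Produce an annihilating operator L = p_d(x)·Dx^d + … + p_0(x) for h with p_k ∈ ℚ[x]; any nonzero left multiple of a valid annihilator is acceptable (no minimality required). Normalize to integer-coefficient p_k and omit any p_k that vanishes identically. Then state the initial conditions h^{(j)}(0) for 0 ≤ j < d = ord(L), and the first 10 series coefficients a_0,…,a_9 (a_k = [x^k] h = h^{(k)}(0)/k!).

f: a_k = 0, 6, -6, 8, -12, 96/5, -32, 384/7, -96, 512/3, …
h₀=f(r): pull back L_f along r ⇒ L₀.
L = 2·Dx + (1 + 2·x)·Dx^2  (order 2).
h: a_k = 0, 12, -12, 16, -24, 192/5, -64, 768/7, -192, 1024/3, …
ICs: h(0) = 0, h′(0) = 12.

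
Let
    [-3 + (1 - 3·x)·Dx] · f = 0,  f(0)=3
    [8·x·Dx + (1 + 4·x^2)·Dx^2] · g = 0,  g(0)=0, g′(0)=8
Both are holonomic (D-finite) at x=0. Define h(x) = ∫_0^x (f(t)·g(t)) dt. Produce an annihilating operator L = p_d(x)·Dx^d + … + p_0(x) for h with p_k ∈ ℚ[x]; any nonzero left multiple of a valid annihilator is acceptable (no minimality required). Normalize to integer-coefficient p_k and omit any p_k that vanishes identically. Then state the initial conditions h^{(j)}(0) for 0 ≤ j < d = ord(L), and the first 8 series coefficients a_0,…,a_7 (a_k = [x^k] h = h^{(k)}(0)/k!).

L = 24·x·Dx + (6 - 8·x + 48·x^2)·Dx^2 + (-1 + 3·x - 4·x^2 + 12·x^3)·Dx^3  (order 3).
h: a_k = 0, 0, 12, 24, 46, 552/5, 1444/5, 25992/35, …
ICs: h(0) = 0, h′(0) = 0, h′′(0) = 24.

f: a_k = 3, 9, 27, 81, 243, 729, 2187, 6561, …
g: a_k = 0, 8, 0, -32/3, 0, 128/5, 0, -512/7, …
Sym-product of L_f,L_g gives L₀ (≤ ord 2).
h=∫₀ˣh₀: take L = L₀·Dx.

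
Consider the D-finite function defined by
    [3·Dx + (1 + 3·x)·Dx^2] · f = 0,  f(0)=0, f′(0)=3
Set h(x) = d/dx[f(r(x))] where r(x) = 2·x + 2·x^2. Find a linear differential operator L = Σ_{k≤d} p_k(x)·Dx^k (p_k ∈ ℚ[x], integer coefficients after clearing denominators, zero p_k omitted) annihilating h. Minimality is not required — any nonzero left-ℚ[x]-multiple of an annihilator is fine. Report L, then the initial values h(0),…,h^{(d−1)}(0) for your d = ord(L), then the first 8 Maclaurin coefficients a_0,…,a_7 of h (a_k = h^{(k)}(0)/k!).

f: a_k = 0, 3, -9/2, 9, -81/4, 243/5, -243/2, 2187/7, …
Substitute x→r, Dx→(1/r')Dx; clear ⇒ L₀.
Derive L from L₀ (diff closure).
L = (4 + 12·x + 12·x^2) + (1 + 8·x + 18·x^2 + 12·x^3)·Dx  (order 1).
h: a_k = 6, -24, 108, -504, 2376, -11232, 53136, -251424, …
ICs: h(0) = 6.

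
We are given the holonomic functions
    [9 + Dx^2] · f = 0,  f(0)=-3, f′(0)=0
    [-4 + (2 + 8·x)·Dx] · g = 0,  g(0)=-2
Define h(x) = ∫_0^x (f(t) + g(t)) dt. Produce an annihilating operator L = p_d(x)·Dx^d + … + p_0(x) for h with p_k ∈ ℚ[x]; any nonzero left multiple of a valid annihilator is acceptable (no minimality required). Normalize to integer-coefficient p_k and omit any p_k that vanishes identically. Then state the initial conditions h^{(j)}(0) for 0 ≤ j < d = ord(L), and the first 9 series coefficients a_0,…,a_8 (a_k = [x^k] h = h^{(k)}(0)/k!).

f: a_k = -3, 0, 27/2, 0, -81/8, 0, 243/80, 0, -2187/4480, …
g: a_k = -2, -4, 4, -8, 20, -56, 168, -528, 1716, …
L₀ := lclm(L_f,L_g); ord L₀ ≤ 2+1.
Integrate: L := L₀·Dx.
L = (-378 - 1296·x - 2592·x^2)·Dx + (45 + 828·x + 3888·x^2 + 5184·x^3)·Dx^2 + (-42 - 144·x - 288·x^2)·Dx^3 + (5 + 92·x + 432·x^2 + 576·x^3)·Dx^4  (order 4).
h: a_k = 0, -5, -2, 35/6, -2, 79/40, -28/3, 13683/560, -66, …
ICs: h(0) = 0, h′(0) = -5, h′′(0) = -4, h′′′(0) = 35.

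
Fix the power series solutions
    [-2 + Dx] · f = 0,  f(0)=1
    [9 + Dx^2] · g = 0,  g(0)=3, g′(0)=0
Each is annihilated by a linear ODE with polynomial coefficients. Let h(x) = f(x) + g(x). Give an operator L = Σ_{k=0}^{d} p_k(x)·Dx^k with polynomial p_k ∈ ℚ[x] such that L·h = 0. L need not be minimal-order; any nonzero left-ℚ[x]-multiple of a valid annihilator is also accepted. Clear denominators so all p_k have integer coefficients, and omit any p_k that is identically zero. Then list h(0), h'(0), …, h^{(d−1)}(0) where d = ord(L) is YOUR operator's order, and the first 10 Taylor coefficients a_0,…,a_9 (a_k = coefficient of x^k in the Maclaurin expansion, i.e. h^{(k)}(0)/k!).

L = -18 + 9·Dx - 2·Dx^2 + Dx^3  (order 3).
h: a_k = 4, 2, -23/2, 4/3, 259/24, 4/15, -2123/720, 8/315, 19939/40320, 4/2835, …
ICs: h(0) = 4, h′(0) = 2, h′′(0) = -23.

f: a_k = 1, 2, 2, 4/3, 2/3, 4/15, 4/45, 8/315, 2/315, 4/2835, …
g: a_k = 3, 0, -27/2, 0, 81/8, 0, -243/80, 0, 2187/4480, 0, …
L₀ := lclm(L_f,L_g); ord L₀ ≤ 1+2.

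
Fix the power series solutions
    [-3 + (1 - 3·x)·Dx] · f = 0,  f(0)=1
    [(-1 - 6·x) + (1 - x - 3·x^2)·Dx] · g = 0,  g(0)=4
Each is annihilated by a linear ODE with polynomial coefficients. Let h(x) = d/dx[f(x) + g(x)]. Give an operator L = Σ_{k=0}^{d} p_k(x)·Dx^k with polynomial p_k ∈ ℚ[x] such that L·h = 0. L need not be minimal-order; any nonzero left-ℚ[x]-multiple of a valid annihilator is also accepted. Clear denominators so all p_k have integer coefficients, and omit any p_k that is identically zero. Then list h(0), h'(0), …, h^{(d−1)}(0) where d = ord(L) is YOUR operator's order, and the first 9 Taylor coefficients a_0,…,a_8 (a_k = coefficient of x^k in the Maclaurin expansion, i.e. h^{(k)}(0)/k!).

f: a_k = 1, 3, 9, 27, 81, 243, 729, 2187, 6561, …
g: a_k = 4, 4, 16, 28, 76, 160, 388, 868, 2032, …
Sum ⇒ L₀ = lclm(L_f,L_g) in ℚ(x)⟨Dx⟩.
Derive L from L₀ (diff closure).
L = (90 - 216·x + 1944·x^2 - 1944·x^3 + 1458·x^4) + (-6 - 90·x - 54·x^2 + 1296·x^3 - 1701·x^4 + 1458·x^5)·Dx + (-1 + 22·x - 99·x^2 + 126·x^3 + 54·x^4 - 243·x^5 + 243·x^6)·Dx^2  (order 2).
h: a_k = 7, 50, 165, 628, 2015, 6702, 21385, 68744, 218871, …
ICs: h(0) = 7, h′(0) = 50.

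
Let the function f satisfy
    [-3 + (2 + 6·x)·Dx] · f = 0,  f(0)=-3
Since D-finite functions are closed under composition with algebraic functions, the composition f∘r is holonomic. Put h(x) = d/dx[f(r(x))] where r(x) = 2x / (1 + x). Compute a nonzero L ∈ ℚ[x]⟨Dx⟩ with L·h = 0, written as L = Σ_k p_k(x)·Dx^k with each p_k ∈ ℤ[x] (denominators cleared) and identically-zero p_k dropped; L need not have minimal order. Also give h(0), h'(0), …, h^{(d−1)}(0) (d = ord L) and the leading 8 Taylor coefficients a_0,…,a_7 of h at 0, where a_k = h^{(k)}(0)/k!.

f: a_k = -3, -9/2, 27/8, -81/16, 1215/128, -5103/256, 45927/1024, -216513/2048, …
f∘r: x↦r, Dx↦Dx/r' in L_f ⇒ L₀.
h₀' ⇒ L via d/dx closure of L₀.
L = (-5 - 14·x) + (-1 - 8·x - 7·x^2)·Dx  (order 1).
h: a_k = -9, 45, -459/2, 2583/2, -62055/8, 386883/8, -4934475/16, 31944663/16, …
ICs: h(0) = -9.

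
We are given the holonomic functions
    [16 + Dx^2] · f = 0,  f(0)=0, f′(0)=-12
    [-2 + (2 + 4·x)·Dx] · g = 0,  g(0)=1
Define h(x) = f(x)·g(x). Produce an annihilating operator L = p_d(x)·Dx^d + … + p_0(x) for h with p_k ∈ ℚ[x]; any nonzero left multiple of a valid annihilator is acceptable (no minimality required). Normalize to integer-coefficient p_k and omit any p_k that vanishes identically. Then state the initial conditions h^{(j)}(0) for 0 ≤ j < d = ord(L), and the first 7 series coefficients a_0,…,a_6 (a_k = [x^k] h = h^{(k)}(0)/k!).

f: a_k = 0, -12, 0, 32, 0, -128/5, 0, …
g: a_k = 1, 1, -1/2, 1/2, -5/8, 7/8, -21/16, …
Product ⇒ symmetric product L₀, ord ≤ 2.
L = (19 + 64·x + 64·x^2) + (-2 - 4·x)·Dx + (1 + 4·x + 4·x^2)·Dx^2  (order 2).
h: a_k = 0, -12, -12, 38, 26, -341/10, -201/10, …
ICs: h(0) = 0, h′(0) = -12.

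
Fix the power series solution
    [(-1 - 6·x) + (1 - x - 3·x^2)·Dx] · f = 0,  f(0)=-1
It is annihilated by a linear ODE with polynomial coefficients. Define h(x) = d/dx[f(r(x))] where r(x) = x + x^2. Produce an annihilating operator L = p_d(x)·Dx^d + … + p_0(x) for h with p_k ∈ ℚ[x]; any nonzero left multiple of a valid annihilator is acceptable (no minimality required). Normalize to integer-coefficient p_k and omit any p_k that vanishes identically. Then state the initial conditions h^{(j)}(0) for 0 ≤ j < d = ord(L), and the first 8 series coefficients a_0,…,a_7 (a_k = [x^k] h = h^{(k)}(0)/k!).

L = (10 + 60·x + 168·x^2 + 396·x^3 + 648·x^4 + 540·x^5 + 180·x^6) + (-1 - 7·x - 6·x^2 + 44·x^3 + 135·x^4 + 180·x^5 + 126·x^6 + 36·x^7)·Dx  (order 1).
h: a_k = -1, -10, -45, -176, -685, -2508, -8925, -31208, …
ICs: h(0) = -1.

f: a_k = -1, -1, -4, -7, -19, -40, -97, -217, …
Change of var in L_f (x↦r) gives L₀.
h₀' ⇒ L via d/dx closure of L₀.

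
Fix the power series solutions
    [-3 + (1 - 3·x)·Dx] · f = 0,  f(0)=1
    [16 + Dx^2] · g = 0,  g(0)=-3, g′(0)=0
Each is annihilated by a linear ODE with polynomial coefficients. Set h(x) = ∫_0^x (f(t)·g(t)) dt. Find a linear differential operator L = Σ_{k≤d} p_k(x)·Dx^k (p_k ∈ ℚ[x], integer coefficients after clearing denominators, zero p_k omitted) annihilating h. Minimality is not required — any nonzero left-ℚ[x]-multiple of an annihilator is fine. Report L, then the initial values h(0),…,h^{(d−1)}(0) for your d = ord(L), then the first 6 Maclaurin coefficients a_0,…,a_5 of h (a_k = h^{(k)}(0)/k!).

f: a_k = 1, 3, 9, 27, 81, 243, …
g: a_k = -3, 0, 24, 0, -32, 0, …
L₀ := L_f ⊗_s L_g (sym. prod.), ord ≤ 2.
∫: right-multiply L₀ by Dx.
L = (-16 + 48·x)·Dx + 6·Dx^2 + (-1 + 3·x)·Dx^3  (order 3).
h: a_k = 0, -3, -9/2, -1, -9/4, -59/5, …
ICs: h(0) = 0, h′(0) = -3, h′′(0) = -9.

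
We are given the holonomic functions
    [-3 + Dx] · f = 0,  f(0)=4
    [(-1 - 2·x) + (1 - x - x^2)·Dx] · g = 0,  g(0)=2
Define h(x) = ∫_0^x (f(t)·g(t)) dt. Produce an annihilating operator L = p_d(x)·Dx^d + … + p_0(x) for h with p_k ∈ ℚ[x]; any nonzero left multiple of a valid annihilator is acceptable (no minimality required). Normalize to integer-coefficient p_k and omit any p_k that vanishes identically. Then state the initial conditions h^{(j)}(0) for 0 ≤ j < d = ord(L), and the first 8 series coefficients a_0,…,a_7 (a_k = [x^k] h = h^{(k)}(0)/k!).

L = (4 - x - 3·x^2)·Dx + (-1 + x + x^2)·Dx^2  (order 2).
h: a_k = 0, 8, 16, 76/3, 36, 247/5, 1018/15, 6623/70, …
ICs: h(0) = 0, h′(0) = 8.

f: a_k = 4, 12, 18, 18, 27/2, 81/10, 81/20, 243/140, …
g: a_k = 2, 2, 4, 6, 10, 16, 26, 42, …
f·g: L₀ = L_f ⊗_s L_g, ord ≤ 1·1.
Integrate: L := L₀·Dx.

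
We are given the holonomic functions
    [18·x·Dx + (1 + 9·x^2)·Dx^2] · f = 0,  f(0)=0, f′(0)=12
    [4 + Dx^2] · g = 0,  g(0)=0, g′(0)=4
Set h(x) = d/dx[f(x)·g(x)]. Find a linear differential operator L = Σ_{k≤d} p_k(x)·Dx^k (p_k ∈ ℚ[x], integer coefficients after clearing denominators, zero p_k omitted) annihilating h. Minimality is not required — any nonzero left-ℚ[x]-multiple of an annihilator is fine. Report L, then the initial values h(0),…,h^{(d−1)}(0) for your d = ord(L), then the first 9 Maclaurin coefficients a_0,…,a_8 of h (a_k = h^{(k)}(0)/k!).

f: a_k = 0, 12, 0, -36, 0, 972/5, 0, -8748/7, 0, …
g: a_k = 0, 4, 0, -8/3, 0, 8/15, 0, -16/315, 0, …
Sym-product of L_f,L_g gives L₀ (≤ ord 4).
Differentiate: ansatz ord ≤ ord L₀ ⇒ L.
L = (52480 + 1115424·x^2 + 18751824·x^4 + 15209856·x^6 + 3464208·x^8 - 11337408·x^10 + 34012224·x^12) + (31032·x + 1320624·x^3 + 10701720·x^5 + 13646880·x^7 + 18895680·x^9 + 34012224·x^11)·Dx + (13640 + 300780·x^2 + 4978584·x^4 + 5269212·x^6 + 3621672·x^8 + 2834352·x^10 + 17006112·x^12)·Dx^2 + (7758·x + 330156·x^3 + 2675430·x^5 + 3411720·x^7 + 4723920·x^9 + 8503056·x^11)·Dx^3 + (130 + 5481·x^2 + 72657·x^4 + 366687·x^6 + 688905·x^8 + 1417176·x^10 + 2125764·x^12)·Dx^4  (order 4).
h: a_k = 0, 96, 0, -704, 0, 5280, 0, -664448/15, 0, …
ICs: h(0) = 0, h′(0) = 96, h′′(0) = 0, h′′′(0) = -4224.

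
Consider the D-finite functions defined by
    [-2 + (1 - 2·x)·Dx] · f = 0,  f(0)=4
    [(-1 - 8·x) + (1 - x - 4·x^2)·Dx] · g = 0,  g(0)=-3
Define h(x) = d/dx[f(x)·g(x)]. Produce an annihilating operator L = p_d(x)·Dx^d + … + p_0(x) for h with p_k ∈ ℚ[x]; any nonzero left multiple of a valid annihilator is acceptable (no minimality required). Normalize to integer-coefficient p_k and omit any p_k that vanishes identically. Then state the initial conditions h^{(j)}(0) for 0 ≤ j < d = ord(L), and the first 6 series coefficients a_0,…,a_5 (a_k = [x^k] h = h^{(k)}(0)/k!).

L = (22 - 12·x - 120·x^2 - 256·x^3 + 768·x^4) + (-3 + 5·x + 42·x^2 - 88·x^3 - 80·x^4 + 192·x^5)·Dx  (order 1).
h: a_k = -36, -264, -1116, -4368, -14820, -48600, …
ICs: h(0) = -36.

f: a_k = 4, 8, 16, 32, 64, 128, …
g: a_k = -3, -3, -15, -27, -87, -195, …
h₀=f·g: eliminate ⇒ L₀, order ≤ 1·1.
h=h₀': d/dx-closure on L₀ ⇒ L.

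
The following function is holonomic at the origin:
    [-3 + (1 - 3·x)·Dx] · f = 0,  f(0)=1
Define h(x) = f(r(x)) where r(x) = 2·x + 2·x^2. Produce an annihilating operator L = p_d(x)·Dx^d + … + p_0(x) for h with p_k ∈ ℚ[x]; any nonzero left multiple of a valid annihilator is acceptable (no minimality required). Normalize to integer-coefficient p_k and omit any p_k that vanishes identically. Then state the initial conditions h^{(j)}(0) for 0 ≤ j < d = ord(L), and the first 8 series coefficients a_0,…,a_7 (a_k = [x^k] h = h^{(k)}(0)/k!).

f: a_k = 1, 3, 9, 27, 81, 243, 729, 2187, …
Substitute x→r, Dx→(1/r')Dx; clear ⇒ L₀.
L = (6 + 12·x) + (-1 + 6·x + 6·x^2)·Dx  (order 1).
h: a_k = 1, 6, 42, 288, 1980, 13608, 93528, 642816, …
ICs: h(0) = 1.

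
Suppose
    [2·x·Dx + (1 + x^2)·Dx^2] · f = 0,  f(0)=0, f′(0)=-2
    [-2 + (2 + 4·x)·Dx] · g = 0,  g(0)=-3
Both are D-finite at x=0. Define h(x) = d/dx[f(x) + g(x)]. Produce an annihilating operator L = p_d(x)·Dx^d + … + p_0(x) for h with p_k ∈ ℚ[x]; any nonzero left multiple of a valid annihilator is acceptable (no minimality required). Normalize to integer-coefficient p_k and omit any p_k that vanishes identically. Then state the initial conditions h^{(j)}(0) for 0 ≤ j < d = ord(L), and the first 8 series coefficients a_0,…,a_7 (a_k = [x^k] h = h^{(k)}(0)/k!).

f: a_k = 0, -2, 0, 2/3, 0, -2/5, 0, 2/7, …
g: a_k = -3, -3, 3/2, -3/2, 15/8, -21/8, 63/16, -99/16, …
Sum ⇒ L₀ = lclm(L_f,L_g) in ℚ(x)⟨Dx⟩.
h₀' ⇒ L via d/dx closure of L₀.
L = (-4 - 20·x + 12·x^2 + 12·x^3) + (-10 - 16·x - 16·x^2 + 48·x^3 + 42·x^4)·Dx + (-2 + 12·x^2 + 12·x^3 + 14·x^4 + 12·x^5)·Dx^2  (order 2).
h: a_k = -5, 3, -5/2, 15/2, -121/8, 189/8, -661/16, 1287/16, …
ICs: h(0) = -5, h′(0) = 3.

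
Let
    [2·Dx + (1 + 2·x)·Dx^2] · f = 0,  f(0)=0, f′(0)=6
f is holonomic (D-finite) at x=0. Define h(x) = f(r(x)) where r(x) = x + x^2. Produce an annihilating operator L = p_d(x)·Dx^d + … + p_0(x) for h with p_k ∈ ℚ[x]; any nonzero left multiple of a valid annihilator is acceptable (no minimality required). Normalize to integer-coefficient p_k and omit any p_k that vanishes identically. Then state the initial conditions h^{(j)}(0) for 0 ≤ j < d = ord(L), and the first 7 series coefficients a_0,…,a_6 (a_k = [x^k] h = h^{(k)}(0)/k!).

f: a_k = 0, 6, -6, 8, -12, 96/5, -32, …
Change of var in L_f (x↦r) gives L₀.
L = (4·x + 4·x^2)·Dx + (1 + 4·x + 6·x^2 + 4·x^3)·Dx^2  (order 2).
h: a_k = 0, 6, 0, -4, 6, -24/5, 0, …
ICs: h(0) = 0, h′(0) = 6.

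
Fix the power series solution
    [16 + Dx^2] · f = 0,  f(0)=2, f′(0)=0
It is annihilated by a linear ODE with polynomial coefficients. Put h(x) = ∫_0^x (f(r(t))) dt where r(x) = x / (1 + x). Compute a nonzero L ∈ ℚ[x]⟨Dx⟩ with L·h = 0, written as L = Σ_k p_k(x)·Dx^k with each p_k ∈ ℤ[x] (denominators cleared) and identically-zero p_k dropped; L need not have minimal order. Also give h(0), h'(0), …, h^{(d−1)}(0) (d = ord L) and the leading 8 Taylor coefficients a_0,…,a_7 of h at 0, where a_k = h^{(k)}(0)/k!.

f: a_k = 2, 0, -16, 0, 64/3, 0, -512/45, 0, …
f∘r: x↦r, Dx↦Dx/r' in L_f ⇒ L₀.
h=∫₀ˣh₀: take L = L₀·Dx.
L = 16·Dx + (2 + 6·x + 6·x^2 + 2·x^3)·Dx^2 + (1 + 4·x + 6·x^2 + 4·x^3 + x^4)·Dx^3  (order 3).
h: a_k = 0, 2, 0, -16/3, 8, -16/3, -32/9, 784/45, …
ICs: h(0) = 0, h′(0) = 2, h′′(0) = 0.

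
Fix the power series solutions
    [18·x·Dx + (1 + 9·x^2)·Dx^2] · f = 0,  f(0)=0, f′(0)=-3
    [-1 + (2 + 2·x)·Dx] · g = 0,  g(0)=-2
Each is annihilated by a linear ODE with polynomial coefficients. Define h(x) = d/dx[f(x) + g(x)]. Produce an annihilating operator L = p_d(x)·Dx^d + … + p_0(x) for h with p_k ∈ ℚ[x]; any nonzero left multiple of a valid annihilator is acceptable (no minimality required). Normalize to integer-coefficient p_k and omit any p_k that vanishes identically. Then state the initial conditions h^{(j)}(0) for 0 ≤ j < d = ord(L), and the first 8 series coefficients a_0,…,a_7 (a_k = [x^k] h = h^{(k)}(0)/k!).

L = (-36 - 90·x + 972·x^2 + 486·x^3) + (-75 - 144·x + 1818·x^2 + 3888·x^3 + 1701·x^4)·Dx + (-2 + 70·x + 108·x^2 + 684·x^3 + 1134·x^4 + 486·x^5)·Dx^2  (order 2).
h: a_k = -4, 1/2, 213/8, 5/16, -31139/128, 63/256, 2239257/1024, 429/2048, …
ICs: h(0) = -4, h′(0) = 1/2.

f: a_k = 0, -3, 0, 9, 0, -243/5, 0, 2187/7, …
g: a_k = -2, -1, 1/4, -1/8, 5/64, -7/128, 21/512, -33/1024, …
f+g: L₀ = lclm(L_f,L_g), ord ≤ 2+1.
Derive L from L₀ (diff closure).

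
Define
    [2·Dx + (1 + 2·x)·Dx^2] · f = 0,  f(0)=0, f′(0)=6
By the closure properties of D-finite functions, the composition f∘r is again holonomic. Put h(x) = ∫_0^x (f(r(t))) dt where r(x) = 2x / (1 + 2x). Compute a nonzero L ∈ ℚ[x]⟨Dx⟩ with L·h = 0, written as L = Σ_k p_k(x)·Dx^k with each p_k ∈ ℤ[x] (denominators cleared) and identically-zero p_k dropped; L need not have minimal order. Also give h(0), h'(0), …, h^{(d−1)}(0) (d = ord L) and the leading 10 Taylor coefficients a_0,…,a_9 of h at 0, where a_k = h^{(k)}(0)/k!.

f: a_k = 0, 6, -6, 8, -12, 96/5, -32, 384/7, -96, 512/3, …
f∘r: x↦r, Dx↦Dx/r' in L_f ⇒ L₀.
∫: right-multiply L₀ by Dx.
L = (8 + 24·x)·Dx^2 + (1 + 8·x + 12·x^2)·Dx^3  (order 3).
h: a_k = 0, 0, 6, -16, 52, -192, 3872/5, -3328, 104928/7, -209920/3, …
ICs: h(0) = 0, h′(0) = 0, h′′(0) = 12.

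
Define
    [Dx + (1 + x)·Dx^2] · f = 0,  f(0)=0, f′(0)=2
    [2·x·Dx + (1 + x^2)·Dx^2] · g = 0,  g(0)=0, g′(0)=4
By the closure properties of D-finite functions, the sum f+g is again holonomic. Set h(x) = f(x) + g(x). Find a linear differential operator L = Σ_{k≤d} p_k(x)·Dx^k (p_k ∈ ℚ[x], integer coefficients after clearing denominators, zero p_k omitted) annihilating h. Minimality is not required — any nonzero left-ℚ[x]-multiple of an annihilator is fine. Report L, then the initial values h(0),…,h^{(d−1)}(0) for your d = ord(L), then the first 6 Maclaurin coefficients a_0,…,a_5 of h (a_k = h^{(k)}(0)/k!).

f: a_k = 0, 2, -1, 2/3, -1/2, 2/5, …
g: a_k = 0, 4, 0, -4/3, 0, 4/5, …
f+g: L₀ = lclm(L_f,L_g), ord ≤ 2+2.
L = (-2 - 6·x + 6·x^2 + 2·x^3)·Dx + (-4 - 4·x + 12·x^3 + 4·x^4)·Dx^2 + (-1 + x + 2·x^2 + 2·x^3 + 3·x^4 + x^5)·Dx^3  (order 3).
h: a_k = 0, 6, -1, -2/3, -1/2, 6/5, …
ICs: h(0) = 0, h′(0) = 6, h′′(0) = -2.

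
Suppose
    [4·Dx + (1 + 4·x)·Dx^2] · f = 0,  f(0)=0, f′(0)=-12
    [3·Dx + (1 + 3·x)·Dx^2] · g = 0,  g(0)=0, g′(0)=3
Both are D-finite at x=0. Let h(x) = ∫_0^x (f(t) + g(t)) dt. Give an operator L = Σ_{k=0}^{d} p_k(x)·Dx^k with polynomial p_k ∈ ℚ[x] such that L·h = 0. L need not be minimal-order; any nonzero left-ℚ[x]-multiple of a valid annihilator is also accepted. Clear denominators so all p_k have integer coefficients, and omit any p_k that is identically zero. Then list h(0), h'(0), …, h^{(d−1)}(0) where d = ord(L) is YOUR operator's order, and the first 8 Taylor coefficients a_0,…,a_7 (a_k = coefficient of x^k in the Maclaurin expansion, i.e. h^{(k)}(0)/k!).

f: a_k = 0, -12, 24, -64, 192, -3072/5, 2048, -49152/7, …
g: a_k = 0, 3, -9/2, 9, -81/4, 243/5, -243/2, 2187/7, …
Sum ⇒ L₀ = lclm(L_f,L_g) in ℚ(x)⟨Dx⟩.
h=∫h₀ ⇒ L = L₀·Dx.
L = 24·Dx^2 + (14 + 48·x)·Dx^3 + (1 + 7·x + 12·x^2)·Dx^4  (order 4).
h: a_k = 0, 0, -9/2, 13/2, -55/4, 687/20, -943/10, 3853/14, …
ICs: h(0) = 0, h′(0) = 0, h′′(0) = -9, h′′′(0) = 39.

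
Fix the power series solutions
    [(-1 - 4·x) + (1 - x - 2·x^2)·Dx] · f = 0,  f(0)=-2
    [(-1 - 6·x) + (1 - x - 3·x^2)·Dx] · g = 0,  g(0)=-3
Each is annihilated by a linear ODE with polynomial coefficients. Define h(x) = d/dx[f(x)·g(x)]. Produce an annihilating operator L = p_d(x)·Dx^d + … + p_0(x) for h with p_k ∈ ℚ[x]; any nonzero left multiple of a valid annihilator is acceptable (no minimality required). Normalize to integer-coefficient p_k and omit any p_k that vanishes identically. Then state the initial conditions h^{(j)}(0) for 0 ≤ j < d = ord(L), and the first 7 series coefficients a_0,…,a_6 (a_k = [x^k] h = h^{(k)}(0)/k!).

f: a_k = -2, -2, -6, -10, -22, -42, -86, …
g: a_k = -3, -3, -12, -21, -57, -120, -291, …
Sym-product of L_f,L_g gives L₀ (≤ ord 1).
h₀' ⇒ L via d/dx closure of L₀.
L = (16 + 18·x - 36·x^2 - 368·x^3 - 132·x^4 + 900·x^5 + 720·x^6) + (-2 - 4·x + 39·x^2 + 16·x^3 - 160·x^4 - 69·x^5 + 210·x^6 + 144·x^7)·Dx  (order 1).
h: a_k = 12, 96, 342, 1296, 3960, 12132, 34356, …
ICs: h(0) = 12.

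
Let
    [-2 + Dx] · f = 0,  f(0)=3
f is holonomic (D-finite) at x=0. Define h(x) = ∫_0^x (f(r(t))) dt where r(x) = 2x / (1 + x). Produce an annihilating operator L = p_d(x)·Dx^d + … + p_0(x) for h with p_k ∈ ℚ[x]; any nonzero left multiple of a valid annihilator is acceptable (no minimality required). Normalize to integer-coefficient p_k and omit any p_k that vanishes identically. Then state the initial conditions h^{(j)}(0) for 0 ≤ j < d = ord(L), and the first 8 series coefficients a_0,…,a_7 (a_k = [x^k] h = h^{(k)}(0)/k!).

f: a_k = 3, 6, 6, 4, 2, 4/5, 4/15, 8/105, …
Change of var in L_f (x↦r) gives L₀.
∫: right-multiply L₀ by Dx.
L = -4·Dx + (1 + 2·x + x^2)·Dx^2  (order 2).
h: a_k = 0, 3, 6, 4, -1, -4/5, 14/15, -44/105, …
ICs: h(0) = 0, h′(0) = 3.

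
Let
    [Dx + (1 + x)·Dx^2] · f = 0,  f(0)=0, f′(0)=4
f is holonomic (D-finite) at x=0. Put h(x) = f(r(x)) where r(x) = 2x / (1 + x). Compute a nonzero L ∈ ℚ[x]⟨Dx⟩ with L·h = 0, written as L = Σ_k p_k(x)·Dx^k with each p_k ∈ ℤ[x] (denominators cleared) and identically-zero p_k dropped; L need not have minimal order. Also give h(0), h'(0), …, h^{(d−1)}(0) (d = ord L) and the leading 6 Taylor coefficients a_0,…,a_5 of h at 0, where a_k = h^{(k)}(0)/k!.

L = (4 + 6·x)·Dx + (1 + 4·x + 3·x^2)·Dx^2  (order 2).
h: a_k = 0, 8, -16, 104/3, -80, 968/5, …
ICs: h(0) = 0, h′(0) = 8.

f: a_k = 0, 4, -2, 4/3, -1, 4/5, …
h₀=f(r): pull back L_f along r ⇒ L₀.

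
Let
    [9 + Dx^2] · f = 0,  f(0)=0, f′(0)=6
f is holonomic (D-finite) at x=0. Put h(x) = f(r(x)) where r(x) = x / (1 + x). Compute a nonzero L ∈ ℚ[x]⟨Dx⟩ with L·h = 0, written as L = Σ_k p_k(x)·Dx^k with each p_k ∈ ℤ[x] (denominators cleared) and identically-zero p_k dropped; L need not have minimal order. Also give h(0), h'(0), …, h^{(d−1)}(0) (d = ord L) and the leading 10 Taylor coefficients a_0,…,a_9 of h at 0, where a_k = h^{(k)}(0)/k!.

L = 9 + (2 + 6·x + 6·x^2 + 2·x^3)·Dx + (1 + 4·x + 6·x^2 + 4·x^3 + x^4)·Dx^2  (order 2).
h: a_k = 0, 6, -6, -3, 21, -879/20, 255/4, -19353/280, 1893/40, 29811/2240, …
ICs: h(0) = 0, h′(0) = 6.

f: a_k = 0, 6, 0, -9, 0, 81/20, 0, -243/280, 0, 243/2240, …
h₀=f(r): pull back L_f along r ⇒ L₀.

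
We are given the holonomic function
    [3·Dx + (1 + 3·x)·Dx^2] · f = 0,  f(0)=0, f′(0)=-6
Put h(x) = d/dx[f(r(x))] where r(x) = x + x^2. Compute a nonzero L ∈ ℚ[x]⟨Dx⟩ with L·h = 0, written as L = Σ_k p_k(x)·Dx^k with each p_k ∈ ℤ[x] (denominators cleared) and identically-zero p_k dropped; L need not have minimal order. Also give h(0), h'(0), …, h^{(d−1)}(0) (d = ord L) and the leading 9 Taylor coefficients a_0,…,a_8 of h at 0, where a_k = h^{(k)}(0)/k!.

L = (1 + 6·x + 6·x^2) + (1 + 5·x + 9·x^2 + 6·x^3)·Dx  (order 1).
h: a_k = -6, 6, 0, -18, 54, -108, 162, -162, 0, …
ICs: h(0) = -6.

f: a_k = 0, -6, 9, -18, 81/2, -486/5, 243, -4374/7, 6561/4, …
f∘r: x↦r, Dx↦Dx/r' in L_f ⇒ L₀.
h=h₀': d/dx-closure on L₀ ⇒ L.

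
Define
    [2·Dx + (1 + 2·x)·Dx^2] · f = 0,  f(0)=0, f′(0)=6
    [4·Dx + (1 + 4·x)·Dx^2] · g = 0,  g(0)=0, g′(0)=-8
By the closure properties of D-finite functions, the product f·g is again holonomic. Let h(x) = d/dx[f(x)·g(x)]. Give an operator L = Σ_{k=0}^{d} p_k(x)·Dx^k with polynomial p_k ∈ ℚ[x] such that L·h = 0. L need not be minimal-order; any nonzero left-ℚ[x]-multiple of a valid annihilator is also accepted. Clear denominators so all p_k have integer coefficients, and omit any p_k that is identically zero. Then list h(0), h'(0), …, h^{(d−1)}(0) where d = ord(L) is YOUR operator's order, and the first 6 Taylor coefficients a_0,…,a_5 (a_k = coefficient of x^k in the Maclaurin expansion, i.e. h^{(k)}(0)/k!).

L = (160 + 768·x + 1024·x^2) + (264 + 2144·x + 5760·x^2 + 5120·x^3)·Dx + (64 + 720·x + 2976·x^2 + 5376·x^3 + 3584·x^4)·Dx^2 + (3 + 44·x + 252·x^2 + 704·x^3 + 960·x^4 + 512·x^5)·Dx^3  (order 3).
h: a_k = 0, -96, 432, -1664, 6240, -117376/5, …
ICs: h(0) = 0, h′(0) = -96, h′′(0) = 864.

f: a_k = 0, 6, -6, 8, -12, 96/5, …
g: a_k = 0, -8, 16, -128/3, 128, -2048/5, …
h₀=f·g: eliminate ⇒ L₀, order ≤ 2·2.
Derive L from L₀ (diff closure).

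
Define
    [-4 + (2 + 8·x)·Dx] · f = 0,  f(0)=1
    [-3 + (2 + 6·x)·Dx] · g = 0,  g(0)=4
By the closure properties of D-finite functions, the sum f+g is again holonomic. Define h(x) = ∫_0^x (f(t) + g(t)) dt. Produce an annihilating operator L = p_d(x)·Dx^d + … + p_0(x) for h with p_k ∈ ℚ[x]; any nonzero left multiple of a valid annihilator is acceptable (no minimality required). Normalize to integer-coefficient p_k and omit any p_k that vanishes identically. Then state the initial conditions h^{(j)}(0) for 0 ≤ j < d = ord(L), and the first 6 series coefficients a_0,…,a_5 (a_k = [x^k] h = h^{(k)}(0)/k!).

L = -6·Dx + (7 + 24·x)·Dx^2 + (2 + 14·x + 24·x^2)·Dx^3  (order 3).
h: a_k = 0, 5, 4, -13/6, 43/16, -145/32, …
ICs: h(0) = 0, h′(0) = 5, h′′(0) = 8.

f: a_k = 1, 2, -2, 4, -10, 28, …
g: a_k = 4, 6, -9/2, 27/4, -405/32, 1701/64, …
f+g: L₀ = lclm(L_f,L_g), ord ≤ 1+1.
h=∫₀ˣh₀: take L = L₀·Dx.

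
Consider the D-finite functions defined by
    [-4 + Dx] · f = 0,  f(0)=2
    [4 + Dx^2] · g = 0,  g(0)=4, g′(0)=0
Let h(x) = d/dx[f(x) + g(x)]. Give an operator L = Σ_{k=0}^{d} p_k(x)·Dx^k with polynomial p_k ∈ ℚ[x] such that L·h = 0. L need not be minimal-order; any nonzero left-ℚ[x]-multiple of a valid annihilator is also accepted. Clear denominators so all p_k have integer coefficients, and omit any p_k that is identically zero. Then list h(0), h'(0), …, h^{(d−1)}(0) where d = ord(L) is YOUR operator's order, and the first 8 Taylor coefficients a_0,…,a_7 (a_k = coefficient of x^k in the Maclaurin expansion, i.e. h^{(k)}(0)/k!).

f: a_k = 2, 8, 16, 64/3, 64/3, 256/15, 512/45, 2048/315, …
g: a_k = 4, 0, -8, 0, 8/3, 0, -16/45, 0, …
Weyl lclm of L_f,L_g ⇒ L₀ (ord ≤ 3).
Differentiate: ansatz ord ≤ ord L₀ ⇒ L.
L = 16 - 4·Dx + 4·Dx^2 - Dx^3  (order 3).
h: a_k = 8, 16, 64, 96, 256/3, 992/15, 2048/45, 2752/105, …
ICs: h(0) = 8, h′(0) = 16, h′′(0) = 128.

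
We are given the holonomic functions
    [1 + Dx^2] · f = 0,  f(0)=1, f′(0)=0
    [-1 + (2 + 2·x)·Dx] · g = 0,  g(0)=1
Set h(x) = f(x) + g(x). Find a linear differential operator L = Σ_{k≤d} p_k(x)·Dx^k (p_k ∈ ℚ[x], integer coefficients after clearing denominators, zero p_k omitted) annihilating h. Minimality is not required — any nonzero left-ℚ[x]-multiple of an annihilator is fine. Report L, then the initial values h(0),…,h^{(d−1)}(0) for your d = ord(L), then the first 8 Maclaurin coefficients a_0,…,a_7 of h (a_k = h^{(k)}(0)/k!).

f: a_k = 1, 0, -1/2, 0, 1/24, 0, -1/720, 0, …
g: a_k = 1, 1/2, -1/8, 1/16, -5/128, 7/256, -21/1024, 33/2048, …
f+g: L₀ = lclm(L_f,L_g), ord ≤ 2+1.
L = (-7 - 8·x - 4·x^2) + (6 + 22·x + 24·x^2 + 8·x^3)·Dx + (-7 - 8·x - 4·x^2)·Dx^2 + (6 + 22·x + 24·x^2 + 8·x^3)·Dx^3  (order 3).
h: a_k = 2, 1/2, -5/8, 1/16, 1/384, 7/256, -1009/46080, 33/2048, …
ICs: h(0) = 2, h′(0) = 1/2, h′′(0) = -5/4.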